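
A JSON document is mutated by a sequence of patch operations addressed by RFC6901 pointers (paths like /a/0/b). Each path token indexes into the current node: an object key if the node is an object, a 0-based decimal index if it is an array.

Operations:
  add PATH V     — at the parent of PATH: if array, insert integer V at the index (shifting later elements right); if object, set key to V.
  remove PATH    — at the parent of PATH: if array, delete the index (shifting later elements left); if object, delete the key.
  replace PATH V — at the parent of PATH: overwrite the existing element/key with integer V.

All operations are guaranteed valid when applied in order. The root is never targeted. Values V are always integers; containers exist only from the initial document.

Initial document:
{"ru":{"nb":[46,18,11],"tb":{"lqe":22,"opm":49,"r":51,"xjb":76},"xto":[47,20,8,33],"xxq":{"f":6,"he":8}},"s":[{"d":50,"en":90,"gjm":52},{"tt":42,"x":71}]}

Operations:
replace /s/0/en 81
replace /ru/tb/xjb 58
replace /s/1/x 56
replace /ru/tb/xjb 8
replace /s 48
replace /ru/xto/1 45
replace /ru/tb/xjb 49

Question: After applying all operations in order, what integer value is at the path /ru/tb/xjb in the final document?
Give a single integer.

Answer: 49

Derivation:
After op 1 (replace /s/0/en 81): {"ru":{"nb":[46,18,11],"tb":{"lqe":22,"opm":49,"r":51,"xjb":76},"xto":[47,20,8,33],"xxq":{"f":6,"he":8}},"s":[{"d":50,"en":81,"gjm":52},{"tt":42,"x":71}]}
After op 2 (replace /ru/tb/xjb 58): {"ru":{"nb":[46,18,11],"tb":{"lqe":22,"opm":49,"r":51,"xjb":58},"xto":[47,20,8,33],"xxq":{"f":6,"he":8}},"s":[{"d":50,"en":81,"gjm":52},{"tt":42,"x":71}]}
After op 3 (replace /s/1/x 56): {"ru":{"nb":[46,18,11],"tb":{"lqe":22,"opm":49,"r":51,"xjb":58},"xto":[47,20,8,33],"xxq":{"f":6,"he":8}},"s":[{"d":50,"en":81,"gjm":52},{"tt":42,"x":56}]}
After op 4 (replace /ru/tb/xjb 8): {"ru":{"nb":[46,18,11],"tb":{"lqe":22,"opm":49,"r":51,"xjb":8},"xto":[47,20,8,33],"xxq":{"f":6,"he":8}},"s":[{"d":50,"en":81,"gjm":52},{"tt":42,"x":56}]}
After op 5 (replace /s 48): {"ru":{"nb":[46,18,11],"tb":{"lqe":22,"opm":49,"r":51,"xjb":8},"xto":[47,20,8,33],"xxq":{"f":6,"he":8}},"s":48}
After op 6 (replace /ru/xto/1 45): {"ru":{"nb":[46,18,11],"tb":{"lqe":22,"opm":49,"r":51,"xjb":8},"xto":[47,45,8,33],"xxq":{"f":6,"he":8}},"s":48}
After op 7 (replace /ru/tb/xjb 49): {"ru":{"nb":[46,18,11],"tb":{"lqe":22,"opm":49,"r":51,"xjb":49},"xto":[47,45,8,33],"xxq":{"f":6,"he":8}},"s":48}
Value at /ru/tb/xjb: 49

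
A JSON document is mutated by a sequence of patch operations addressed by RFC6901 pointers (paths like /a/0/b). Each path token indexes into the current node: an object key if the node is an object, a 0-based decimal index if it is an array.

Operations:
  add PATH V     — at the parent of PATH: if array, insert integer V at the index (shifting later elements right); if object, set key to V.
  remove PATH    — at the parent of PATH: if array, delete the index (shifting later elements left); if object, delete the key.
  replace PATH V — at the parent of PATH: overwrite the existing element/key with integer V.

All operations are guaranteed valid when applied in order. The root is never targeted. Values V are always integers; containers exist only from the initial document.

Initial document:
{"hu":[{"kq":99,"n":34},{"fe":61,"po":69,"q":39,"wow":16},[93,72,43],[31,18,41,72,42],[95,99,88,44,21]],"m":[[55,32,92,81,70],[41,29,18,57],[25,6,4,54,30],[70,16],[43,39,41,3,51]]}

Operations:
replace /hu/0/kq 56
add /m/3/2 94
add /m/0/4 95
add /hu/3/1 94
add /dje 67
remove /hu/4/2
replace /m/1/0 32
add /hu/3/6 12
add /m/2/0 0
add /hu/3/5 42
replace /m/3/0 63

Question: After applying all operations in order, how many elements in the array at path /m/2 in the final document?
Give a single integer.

After op 1 (replace /hu/0/kq 56): {"hu":[{"kq":56,"n":34},{"fe":61,"po":69,"q":39,"wow":16},[93,72,43],[31,18,41,72,42],[95,99,88,44,21]],"m":[[55,32,92,81,70],[41,29,18,57],[25,6,4,54,30],[70,16],[43,39,41,3,51]]}
After op 2 (add /m/3/2 94): {"hu":[{"kq":56,"n":34},{"fe":61,"po":69,"q":39,"wow":16},[93,72,43],[31,18,41,72,42],[95,99,88,44,21]],"m":[[55,32,92,81,70],[41,29,18,57],[25,6,4,54,30],[70,16,94],[43,39,41,3,51]]}
After op 3 (add /m/0/4 95): {"hu":[{"kq":56,"n":34},{"fe":61,"po":69,"q":39,"wow":16},[93,72,43],[31,18,41,72,42],[95,99,88,44,21]],"m":[[55,32,92,81,95,70],[41,29,18,57],[25,6,4,54,30],[70,16,94],[43,39,41,3,51]]}
After op 4 (add /hu/3/1 94): {"hu":[{"kq":56,"n":34},{"fe":61,"po":69,"q":39,"wow":16},[93,72,43],[31,94,18,41,72,42],[95,99,88,44,21]],"m":[[55,32,92,81,95,70],[41,29,18,57],[25,6,4,54,30],[70,16,94],[43,39,41,3,51]]}
After op 5 (add /dje 67): {"dje":67,"hu":[{"kq":56,"n":34},{"fe":61,"po":69,"q":39,"wow":16},[93,72,43],[31,94,18,41,72,42],[95,99,88,44,21]],"m":[[55,32,92,81,95,70],[41,29,18,57],[25,6,4,54,30],[70,16,94],[43,39,41,3,51]]}
After op 6 (remove /hu/4/2): {"dje":67,"hu":[{"kq":56,"n":34},{"fe":61,"po":69,"q":39,"wow":16},[93,72,43],[31,94,18,41,72,42],[95,99,44,21]],"m":[[55,32,92,81,95,70],[41,29,18,57],[25,6,4,54,30],[70,16,94],[43,39,41,3,51]]}
After op 7 (replace /m/1/0 32): {"dje":67,"hu":[{"kq":56,"n":34},{"fe":61,"po":69,"q":39,"wow":16},[93,72,43],[31,94,18,41,72,42],[95,99,44,21]],"m":[[55,32,92,81,95,70],[32,29,18,57],[25,6,4,54,30],[70,16,94],[43,39,41,3,51]]}
After op 8 (add /hu/3/6 12): {"dje":67,"hu":[{"kq":56,"n":34},{"fe":61,"po":69,"q":39,"wow":16},[93,72,43],[31,94,18,41,72,42,12],[95,99,44,21]],"m":[[55,32,92,81,95,70],[32,29,18,57],[25,6,4,54,30],[70,16,94],[43,39,41,3,51]]}
After op 9 (add /m/2/0 0): {"dje":67,"hu":[{"kq":56,"n":34},{"fe":61,"po":69,"q":39,"wow":16},[93,72,43],[31,94,18,41,72,42,12],[95,99,44,21]],"m":[[55,32,92,81,95,70],[32,29,18,57],[0,25,6,4,54,30],[70,16,94],[43,39,41,3,51]]}
After op 10 (add /hu/3/5 42): {"dje":67,"hu":[{"kq":56,"n":34},{"fe":61,"po":69,"q":39,"wow":16},[93,72,43],[31,94,18,41,72,42,42,12],[95,99,44,21]],"m":[[55,32,92,81,95,70],[32,29,18,57],[0,25,6,4,54,30],[70,16,94],[43,39,41,3,51]]}
After op 11 (replace /m/3/0 63): {"dje":67,"hu":[{"kq":56,"n":34},{"fe":61,"po":69,"q":39,"wow":16},[93,72,43],[31,94,18,41,72,42,42,12],[95,99,44,21]],"m":[[55,32,92,81,95,70],[32,29,18,57],[0,25,6,4,54,30],[63,16,94],[43,39,41,3,51]]}
Size at path /m/2: 6

Answer: 6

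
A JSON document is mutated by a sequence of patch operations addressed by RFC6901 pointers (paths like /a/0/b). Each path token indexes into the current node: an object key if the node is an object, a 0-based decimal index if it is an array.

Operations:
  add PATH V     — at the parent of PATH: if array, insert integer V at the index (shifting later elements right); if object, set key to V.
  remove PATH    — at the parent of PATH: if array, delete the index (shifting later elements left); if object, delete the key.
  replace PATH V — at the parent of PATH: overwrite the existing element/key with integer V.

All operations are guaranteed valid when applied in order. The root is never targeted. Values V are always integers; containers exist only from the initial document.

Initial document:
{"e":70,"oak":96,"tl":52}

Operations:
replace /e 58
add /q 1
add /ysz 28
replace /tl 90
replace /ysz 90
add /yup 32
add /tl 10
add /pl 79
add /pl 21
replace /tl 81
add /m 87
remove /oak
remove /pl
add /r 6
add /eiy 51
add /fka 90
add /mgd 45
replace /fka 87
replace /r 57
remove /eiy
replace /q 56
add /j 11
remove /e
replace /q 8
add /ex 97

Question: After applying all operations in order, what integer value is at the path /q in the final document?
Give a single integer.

After op 1 (replace /e 58): {"e":58,"oak":96,"tl":52}
After op 2 (add /q 1): {"e":58,"oak":96,"q":1,"tl":52}
After op 3 (add /ysz 28): {"e":58,"oak":96,"q":1,"tl":52,"ysz":28}
After op 4 (replace /tl 90): {"e":58,"oak":96,"q":1,"tl":90,"ysz":28}
After op 5 (replace /ysz 90): {"e":58,"oak":96,"q":1,"tl":90,"ysz":90}
After op 6 (add /yup 32): {"e":58,"oak":96,"q":1,"tl":90,"ysz":90,"yup":32}
After op 7 (add /tl 10): {"e":58,"oak":96,"q":1,"tl":10,"ysz":90,"yup":32}
After op 8 (add /pl 79): {"e":58,"oak":96,"pl":79,"q":1,"tl":10,"ysz":90,"yup":32}
After op 9 (add /pl 21): {"e":58,"oak":96,"pl":21,"q":1,"tl":10,"ysz":90,"yup":32}
After op 10 (replace /tl 81): {"e":58,"oak":96,"pl":21,"q":1,"tl":81,"ysz":90,"yup":32}
After op 11 (add /m 87): {"e":58,"m":87,"oak":96,"pl":21,"q":1,"tl":81,"ysz":90,"yup":32}
After op 12 (remove /oak): {"e":58,"m":87,"pl":21,"q":1,"tl":81,"ysz":90,"yup":32}
After op 13 (remove /pl): {"e":58,"m":87,"q":1,"tl":81,"ysz":90,"yup":32}
After op 14 (add /r 6): {"e":58,"m":87,"q":1,"r":6,"tl":81,"ysz":90,"yup":32}
After op 15 (add /eiy 51): {"e":58,"eiy":51,"m":87,"q":1,"r":6,"tl":81,"ysz":90,"yup":32}
After op 16 (add /fka 90): {"e":58,"eiy":51,"fka":90,"m":87,"q":1,"r":6,"tl":81,"ysz":90,"yup":32}
After op 17 (add /mgd 45): {"e":58,"eiy":51,"fka":90,"m":87,"mgd":45,"q":1,"r":6,"tl":81,"ysz":90,"yup":32}
After op 18 (replace /fka 87): {"e":58,"eiy":51,"fka":87,"m":87,"mgd":45,"q":1,"r":6,"tl":81,"ysz":90,"yup":32}
After op 19 (replace /r 57): {"e":58,"eiy":51,"fka":87,"m":87,"mgd":45,"q":1,"r":57,"tl":81,"ysz":90,"yup":32}
After op 20 (remove /eiy): {"e":58,"fka":87,"m":87,"mgd":45,"q":1,"r":57,"tl":81,"ysz":90,"yup":32}
After op 21 (replace /q 56): {"e":58,"fka":87,"m":87,"mgd":45,"q":56,"r":57,"tl":81,"ysz":90,"yup":32}
After op 22 (add /j 11): {"e":58,"fka":87,"j":11,"m":87,"mgd":45,"q":56,"r":57,"tl":81,"ysz":90,"yup":32}
After op 23 (remove /e): {"fka":87,"j":11,"m":87,"mgd":45,"q":56,"r":57,"tl":81,"ysz":90,"yup":32}
After op 24 (replace /q 8): {"fka":87,"j":11,"m":87,"mgd":45,"q":8,"r":57,"tl":81,"ysz":90,"yup":32}
After op 25 (add /ex 97): {"ex":97,"fka":87,"j":11,"m":87,"mgd":45,"q":8,"r":57,"tl":81,"ysz":90,"yup":32}
Value at /q: 8

Answer: 8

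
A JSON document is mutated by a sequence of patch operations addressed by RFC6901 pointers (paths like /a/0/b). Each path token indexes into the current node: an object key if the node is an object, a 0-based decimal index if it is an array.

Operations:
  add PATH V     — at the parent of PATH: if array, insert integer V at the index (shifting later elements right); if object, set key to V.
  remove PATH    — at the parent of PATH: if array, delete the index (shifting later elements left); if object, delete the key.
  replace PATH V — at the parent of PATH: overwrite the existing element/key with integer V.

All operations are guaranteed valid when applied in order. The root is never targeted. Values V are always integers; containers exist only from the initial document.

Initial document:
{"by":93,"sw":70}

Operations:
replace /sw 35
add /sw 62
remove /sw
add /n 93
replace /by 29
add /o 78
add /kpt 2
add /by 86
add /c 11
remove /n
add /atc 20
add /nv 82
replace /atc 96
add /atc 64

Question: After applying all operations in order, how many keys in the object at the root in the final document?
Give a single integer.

After op 1 (replace /sw 35): {"by":93,"sw":35}
After op 2 (add /sw 62): {"by":93,"sw":62}
After op 3 (remove /sw): {"by":93}
After op 4 (add /n 93): {"by":93,"n":93}
After op 5 (replace /by 29): {"by":29,"n":93}
After op 6 (add /o 78): {"by":29,"n":93,"o":78}
After op 7 (add /kpt 2): {"by":29,"kpt":2,"n":93,"o":78}
After op 8 (add /by 86): {"by":86,"kpt":2,"n":93,"o":78}
After op 9 (add /c 11): {"by":86,"c":11,"kpt":2,"n":93,"o":78}
After op 10 (remove /n): {"by":86,"c":11,"kpt":2,"o":78}
After op 11 (add /atc 20): {"atc":20,"by":86,"c":11,"kpt":2,"o":78}
After op 12 (add /nv 82): {"atc":20,"by":86,"c":11,"kpt":2,"nv":82,"o":78}
After op 13 (replace /atc 96): {"atc":96,"by":86,"c":11,"kpt":2,"nv":82,"o":78}
After op 14 (add /atc 64): {"atc":64,"by":86,"c":11,"kpt":2,"nv":82,"o":78}
Size at the root: 6

Answer: 6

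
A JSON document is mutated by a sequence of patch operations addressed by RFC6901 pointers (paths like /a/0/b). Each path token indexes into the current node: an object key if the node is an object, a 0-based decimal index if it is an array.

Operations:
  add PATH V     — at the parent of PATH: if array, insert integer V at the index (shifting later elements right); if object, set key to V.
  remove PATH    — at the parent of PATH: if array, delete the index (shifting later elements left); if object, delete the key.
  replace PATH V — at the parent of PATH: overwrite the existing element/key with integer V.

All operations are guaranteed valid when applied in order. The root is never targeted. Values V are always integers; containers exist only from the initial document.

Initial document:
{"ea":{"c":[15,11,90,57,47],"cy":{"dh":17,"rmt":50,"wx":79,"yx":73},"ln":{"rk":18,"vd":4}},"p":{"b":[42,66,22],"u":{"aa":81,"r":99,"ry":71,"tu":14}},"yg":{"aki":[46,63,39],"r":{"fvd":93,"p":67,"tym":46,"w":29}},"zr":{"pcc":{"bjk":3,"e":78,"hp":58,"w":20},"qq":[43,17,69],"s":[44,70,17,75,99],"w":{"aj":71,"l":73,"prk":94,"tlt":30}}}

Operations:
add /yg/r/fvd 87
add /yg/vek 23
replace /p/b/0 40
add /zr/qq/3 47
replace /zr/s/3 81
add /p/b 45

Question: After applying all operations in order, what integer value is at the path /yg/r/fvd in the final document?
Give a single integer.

Answer: 87

Derivation:
After op 1 (add /yg/r/fvd 87): {"ea":{"c":[15,11,90,57,47],"cy":{"dh":17,"rmt":50,"wx":79,"yx":73},"ln":{"rk":18,"vd":4}},"p":{"b":[42,66,22],"u":{"aa":81,"r":99,"ry":71,"tu":14}},"yg":{"aki":[46,63,39],"r":{"fvd":87,"p":67,"tym":46,"w":29}},"zr":{"pcc":{"bjk":3,"e":78,"hp":58,"w":20},"qq":[43,17,69],"s":[44,70,17,75,99],"w":{"aj":71,"l":73,"prk":94,"tlt":30}}}
After op 2 (add /yg/vek 23): {"ea":{"c":[15,11,90,57,47],"cy":{"dh":17,"rmt":50,"wx":79,"yx":73},"ln":{"rk":18,"vd":4}},"p":{"b":[42,66,22],"u":{"aa":81,"r":99,"ry":71,"tu":14}},"yg":{"aki":[46,63,39],"r":{"fvd":87,"p":67,"tym":46,"w":29},"vek":23},"zr":{"pcc":{"bjk":3,"e":78,"hp":58,"w":20},"qq":[43,17,69],"s":[44,70,17,75,99],"w":{"aj":71,"l":73,"prk":94,"tlt":30}}}
After op 3 (replace /p/b/0 40): {"ea":{"c":[15,11,90,57,47],"cy":{"dh":17,"rmt":50,"wx":79,"yx":73},"ln":{"rk":18,"vd":4}},"p":{"b":[40,66,22],"u":{"aa":81,"r":99,"ry":71,"tu":14}},"yg":{"aki":[46,63,39],"r":{"fvd":87,"p":67,"tym":46,"w":29},"vek":23},"zr":{"pcc":{"bjk":3,"e":78,"hp":58,"w":20},"qq":[43,17,69],"s":[44,70,17,75,99],"w":{"aj":71,"l":73,"prk":94,"tlt":30}}}
After op 4 (add /zr/qq/3 47): {"ea":{"c":[15,11,90,57,47],"cy":{"dh":17,"rmt":50,"wx":79,"yx":73},"ln":{"rk":18,"vd":4}},"p":{"b":[40,66,22],"u":{"aa":81,"r":99,"ry":71,"tu":14}},"yg":{"aki":[46,63,39],"r":{"fvd":87,"p":67,"tym":46,"w":29},"vek":23},"zr":{"pcc":{"bjk":3,"e":78,"hp":58,"w":20},"qq":[43,17,69,47],"s":[44,70,17,75,99],"w":{"aj":71,"l":73,"prk":94,"tlt":30}}}
After op 5 (replace /zr/s/3 81): {"ea":{"c":[15,11,90,57,47],"cy":{"dh":17,"rmt":50,"wx":79,"yx":73},"ln":{"rk":18,"vd":4}},"p":{"b":[40,66,22],"u":{"aa":81,"r":99,"ry":71,"tu":14}},"yg":{"aki":[46,63,39],"r":{"fvd":87,"p":67,"tym":46,"w":29},"vek":23},"zr":{"pcc":{"bjk":3,"e":78,"hp":58,"w":20},"qq":[43,17,69,47],"s":[44,70,17,81,99],"w":{"aj":71,"l":73,"prk":94,"tlt":30}}}
After op 6 (add /p/b 45): {"ea":{"c":[15,11,90,57,47],"cy":{"dh":17,"rmt":50,"wx":79,"yx":73},"ln":{"rk":18,"vd":4}},"p":{"b":45,"u":{"aa":81,"r":99,"ry":71,"tu":14}},"yg":{"aki":[46,63,39],"r":{"fvd":87,"p":67,"tym":46,"w":29},"vek":23},"zr":{"pcc":{"bjk":3,"e":78,"hp":58,"w":20},"qq":[43,17,69,47],"s":[44,70,17,81,99],"w":{"aj":71,"l":73,"prk":94,"tlt":30}}}
Value at /yg/r/fvd: 87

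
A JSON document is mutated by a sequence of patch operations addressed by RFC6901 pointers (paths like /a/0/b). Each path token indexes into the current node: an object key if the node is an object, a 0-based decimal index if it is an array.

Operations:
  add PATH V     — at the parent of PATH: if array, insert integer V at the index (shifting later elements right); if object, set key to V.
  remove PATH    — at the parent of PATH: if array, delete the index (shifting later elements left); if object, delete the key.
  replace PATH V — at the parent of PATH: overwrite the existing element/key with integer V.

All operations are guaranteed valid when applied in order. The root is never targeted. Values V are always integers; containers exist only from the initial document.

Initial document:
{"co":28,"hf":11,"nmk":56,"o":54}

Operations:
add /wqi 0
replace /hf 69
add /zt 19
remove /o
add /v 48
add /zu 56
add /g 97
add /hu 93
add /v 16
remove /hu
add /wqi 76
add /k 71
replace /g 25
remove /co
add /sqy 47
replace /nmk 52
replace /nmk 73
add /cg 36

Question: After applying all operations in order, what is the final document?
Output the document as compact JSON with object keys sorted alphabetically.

After op 1 (add /wqi 0): {"co":28,"hf":11,"nmk":56,"o":54,"wqi":0}
After op 2 (replace /hf 69): {"co":28,"hf":69,"nmk":56,"o":54,"wqi":0}
After op 3 (add /zt 19): {"co":28,"hf":69,"nmk":56,"o":54,"wqi":0,"zt":19}
After op 4 (remove /o): {"co":28,"hf":69,"nmk":56,"wqi":0,"zt":19}
After op 5 (add /v 48): {"co":28,"hf":69,"nmk":56,"v":48,"wqi":0,"zt":19}
After op 6 (add /zu 56): {"co":28,"hf":69,"nmk":56,"v":48,"wqi":0,"zt":19,"zu":56}
After op 7 (add /g 97): {"co":28,"g":97,"hf":69,"nmk":56,"v":48,"wqi":0,"zt":19,"zu":56}
After op 8 (add /hu 93): {"co":28,"g":97,"hf":69,"hu":93,"nmk":56,"v":48,"wqi":0,"zt":19,"zu":56}
After op 9 (add /v 16): {"co":28,"g":97,"hf":69,"hu":93,"nmk":56,"v":16,"wqi":0,"zt":19,"zu":56}
After op 10 (remove /hu): {"co":28,"g":97,"hf":69,"nmk":56,"v":16,"wqi":0,"zt":19,"zu":56}
After op 11 (add /wqi 76): {"co":28,"g":97,"hf":69,"nmk":56,"v":16,"wqi":76,"zt":19,"zu":56}
After op 12 (add /k 71): {"co":28,"g":97,"hf":69,"k":71,"nmk":56,"v":16,"wqi":76,"zt":19,"zu":56}
After op 13 (replace /g 25): {"co":28,"g":25,"hf":69,"k":71,"nmk":56,"v":16,"wqi":76,"zt":19,"zu":56}
After op 14 (remove /co): {"g":25,"hf":69,"k":71,"nmk":56,"v":16,"wqi":76,"zt":19,"zu":56}
After op 15 (add /sqy 47): {"g":25,"hf":69,"k":71,"nmk":56,"sqy":47,"v":16,"wqi":76,"zt":19,"zu":56}
After op 16 (replace /nmk 52): {"g":25,"hf":69,"k":71,"nmk":52,"sqy":47,"v":16,"wqi":76,"zt":19,"zu":56}
After op 17 (replace /nmk 73): {"g":25,"hf":69,"k":71,"nmk":73,"sqy":47,"v":16,"wqi":76,"zt":19,"zu":56}
After op 18 (add /cg 36): {"cg":36,"g":25,"hf":69,"k":71,"nmk":73,"sqy":47,"v":16,"wqi":76,"zt":19,"zu":56}

Answer: {"cg":36,"g":25,"hf":69,"k":71,"nmk":73,"sqy":47,"v":16,"wqi":76,"zt":19,"zu":56}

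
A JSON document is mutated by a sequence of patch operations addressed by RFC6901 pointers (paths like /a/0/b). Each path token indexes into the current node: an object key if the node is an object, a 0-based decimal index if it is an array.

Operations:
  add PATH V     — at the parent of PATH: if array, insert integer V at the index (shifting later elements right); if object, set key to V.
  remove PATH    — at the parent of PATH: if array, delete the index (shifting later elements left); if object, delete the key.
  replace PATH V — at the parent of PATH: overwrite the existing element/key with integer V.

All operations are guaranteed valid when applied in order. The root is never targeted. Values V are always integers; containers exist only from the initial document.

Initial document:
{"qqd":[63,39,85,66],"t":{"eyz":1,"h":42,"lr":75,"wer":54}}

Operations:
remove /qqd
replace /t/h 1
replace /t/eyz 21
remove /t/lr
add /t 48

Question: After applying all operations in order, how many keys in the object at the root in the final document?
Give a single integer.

Answer: 1

Derivation:
After op 1 (remove /qqd): {"t":{"eyz":1,"h":42,"lr":75,"wer":54}}
After op 2 (replace /t/h 1): {"t":{"eyz":1,"h":1,"lr":75,"wer":54}}
After op 3 (replace /t/eyz 21): {"t":{"eyz":21,"h":1,"lr":75,"wer":54}}
After op 4 (remove /t/lr): {"t":{"eyz":21,"h":1,"wer":54}}
After op 5 (add /t 48): {"t":48}
Size at the root: 1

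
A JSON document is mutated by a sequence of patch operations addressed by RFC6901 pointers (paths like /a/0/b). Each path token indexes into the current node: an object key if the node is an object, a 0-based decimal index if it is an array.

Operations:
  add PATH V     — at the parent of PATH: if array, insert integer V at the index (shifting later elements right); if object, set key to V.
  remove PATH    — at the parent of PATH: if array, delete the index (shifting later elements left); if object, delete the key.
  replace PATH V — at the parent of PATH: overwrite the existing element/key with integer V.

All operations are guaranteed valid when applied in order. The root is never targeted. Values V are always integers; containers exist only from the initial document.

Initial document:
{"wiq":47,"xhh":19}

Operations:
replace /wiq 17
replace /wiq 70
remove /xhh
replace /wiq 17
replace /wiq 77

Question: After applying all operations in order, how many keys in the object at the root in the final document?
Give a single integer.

Answer: 1

Derivation:
After op 1 (replace /wiq 17): {"wiq":17,"xhh":19}
After op 2 (replace /wiq 70): {"wiq":70,"xhh":19}
After op 3 (remove /xhh): {"wiq":70}
After op 4 (replace /wiq 17): {"wiq":17}
After op 5 (replace /wiq 77): {"wiq":77}
Size at the root: 1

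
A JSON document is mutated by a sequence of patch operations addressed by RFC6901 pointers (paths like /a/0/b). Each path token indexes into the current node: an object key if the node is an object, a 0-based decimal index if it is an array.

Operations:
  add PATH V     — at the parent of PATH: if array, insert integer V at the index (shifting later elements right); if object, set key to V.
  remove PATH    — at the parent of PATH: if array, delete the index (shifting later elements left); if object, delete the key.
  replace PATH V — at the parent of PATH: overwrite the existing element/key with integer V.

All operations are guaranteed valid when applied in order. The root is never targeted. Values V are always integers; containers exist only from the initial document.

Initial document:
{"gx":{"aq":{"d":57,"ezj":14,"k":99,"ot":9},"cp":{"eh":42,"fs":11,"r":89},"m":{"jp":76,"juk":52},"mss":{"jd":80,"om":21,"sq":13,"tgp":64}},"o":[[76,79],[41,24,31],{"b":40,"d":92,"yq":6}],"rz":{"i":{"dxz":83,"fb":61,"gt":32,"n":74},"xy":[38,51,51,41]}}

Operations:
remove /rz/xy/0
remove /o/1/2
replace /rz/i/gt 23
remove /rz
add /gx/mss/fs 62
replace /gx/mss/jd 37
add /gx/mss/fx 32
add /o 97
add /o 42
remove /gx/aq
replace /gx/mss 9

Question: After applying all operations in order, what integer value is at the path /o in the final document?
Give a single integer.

Answer: 42

Derivation:
After op 1 (remove /rz/xy/0): {"gx":{"aq":{"d":57,"ezj":14,"k":99,"ot":9},"cp":{"eh":42,"fs":11,"r":89},"m":{"jp":76,"juk":52},"mss":{"jd":80,"om":21,"sq":13,"tgp":64}},"o":[[76,79],[41,24,31],{"b":40,"d":92,"yq":6}],"rz":{"i":{"dxz":83,"fb":61,"gt":32,"n":74},"xy":[51,51,41]}}
After op 2 (remove /o/1/2): {"gx":{"aq":{"d":57,"ezj":14,"k":99,"ot":9},"cp":{"eh":42,"fs":11,"r":89},"m":{"jp":76,"juk":52},"mss":{"jd":80,"om":21,"sq":13,"tgp":64}},"o":[[76,79],[41,24],{"b":40,"d":92,"yq":6}],"rz":{"i":{"dxz":83,"fb":61,"gt":32,"n":74},"xy":[51,51,41]}}
After op 3 (replace /rz/i/gt 23): {"gx":{"aq":{"d":57,"ezj":14,"k":99,"ot":9},"cp":{"eh":42,"fs":11,"r":89},"m":{"jp":76,"juk":52},"mss":{"jd":80,"om":21,"sq":13,"tgp":64}},"o":[[76,79],[41,24],{"b":40,"d":92,"yq":6}],"rz":{"i":{"dxz":83,"fb":61,"gt":23,"n":74},"xy":[51,51,41]}}
After op 4 (remove /rz): {"gx":{"aq":{"d":57,"ezj":14,"k":99,"ot":9},"cp":{"eh":42,"fs":11,"r":89},"m":{"jp":76,"juk":52},"mss":{"jd":80,"om":21,"sq":13,"tgp":64}},"o":[[76,79],[41,24],{"b":40,"d":92,"yq":6}]}
After op 5 (add /gx/mss/fs 62): {"gx":{"aq":{"d":57,"ezj":14,"k":99,"ot":9},"cp":{"eh":42,"fs":11,"r":89},"m":{"jp":76,"juk":52},"mss":{"fs":62,"jd":80,"om":21,"sq":13,"tgp":64}},"o":[[76,79],[41,24],{"b":40,"d":92,"yq":6}]}
After op 6 (replace /gx/mss/jd 37): {"gx":{"aq":{"d":57,"ezj":14,"k":99,"ot":9},"cp":{"eh":42,"fs":11,"r":89},"m":{"jp":76,"juk":52},"mss":{"fs":62,"jd":37,"om":21,"sq":13,"tgp":64}},"o":[[76,79],[41,24],{"b":40,"d":92,"yq":6}]}
After op 7 (add /gx/mss/fx 32): {"gx":{"aq":{"d":57,"ezj":14,"k":99,"ot":9},"cp":{"eh":42,"fs":11,"r":89},"m":{"jp":76,"juk":52},"mss":{"fs":62,"fx":32,"jd":37,"om":21,"sq":13,"tgp":64}},"o":[[76,79],[41,24],{"b":40,"d":92,"yq":6}]}
After op 8 (add /o 97): {"gx":{"aq":{"d":57,"ezj":14,"k":99,"ot":9},"cp":{"eh":42,"fs":11,"r":89},"m":{"jp":76,"juk":52},"mss":{"fs":62,"fx":32,"jd":37,"om":21,"sq":13,"tgp":64}},"o":97}
After op 9 (add /o 42): {"gx":{"aq":{"d":57,"ezj":14,"k":99,"ot":9},"cp":{"eh":42,"fs":11,"r":89},"m":{"jp":76,"juk":52},"mss":{"fs":62,"fx":32,"jd":37,"om":21,"sq":13,"tgp":64}},"o":42}
After op 10 (remove /gx/aq): {"gx":{"cp":{"eh":42,"fs":11,"r":89},"m":{"jp":76,"juk":52},"mss":{"fs":62,"fx":32,"jd":37,"om":21,"sq":13,"tgp":64}},"o":42}
After op 11 (replace /gx/mss 9): {"gx":{"cp":{"eh":42,"fs":11,"r":89},"m":{"jp":76,"juk":52},"mss":9},"o":42}
Value at /o: 42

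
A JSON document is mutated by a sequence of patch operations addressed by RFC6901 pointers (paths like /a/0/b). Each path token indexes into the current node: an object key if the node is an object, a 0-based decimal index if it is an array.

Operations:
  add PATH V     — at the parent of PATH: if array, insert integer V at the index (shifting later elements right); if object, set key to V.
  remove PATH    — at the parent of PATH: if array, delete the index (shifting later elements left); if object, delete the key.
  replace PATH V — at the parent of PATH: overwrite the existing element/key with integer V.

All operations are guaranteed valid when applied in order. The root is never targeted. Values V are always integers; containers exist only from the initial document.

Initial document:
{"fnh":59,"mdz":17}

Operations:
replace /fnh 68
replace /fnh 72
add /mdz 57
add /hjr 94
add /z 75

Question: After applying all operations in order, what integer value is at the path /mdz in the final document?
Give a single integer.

After op 1 (replace /fnh 68): {"fnh":68,"mdz":17}
After op 2 (replace /fnh 72): {"fnh":72,"mdz":17}
After op 3 (add /mdz 57): {"fnh":72,"mdz":57}
After op 4 (add /hjr 94): {"fnh":72,"hjr":94,"mdz":57}
After op 5 (add /z 75): {"fnh":72,"hjr":94,"mdz":57,"z":75}
Value at /mdz: 57

Answer: 57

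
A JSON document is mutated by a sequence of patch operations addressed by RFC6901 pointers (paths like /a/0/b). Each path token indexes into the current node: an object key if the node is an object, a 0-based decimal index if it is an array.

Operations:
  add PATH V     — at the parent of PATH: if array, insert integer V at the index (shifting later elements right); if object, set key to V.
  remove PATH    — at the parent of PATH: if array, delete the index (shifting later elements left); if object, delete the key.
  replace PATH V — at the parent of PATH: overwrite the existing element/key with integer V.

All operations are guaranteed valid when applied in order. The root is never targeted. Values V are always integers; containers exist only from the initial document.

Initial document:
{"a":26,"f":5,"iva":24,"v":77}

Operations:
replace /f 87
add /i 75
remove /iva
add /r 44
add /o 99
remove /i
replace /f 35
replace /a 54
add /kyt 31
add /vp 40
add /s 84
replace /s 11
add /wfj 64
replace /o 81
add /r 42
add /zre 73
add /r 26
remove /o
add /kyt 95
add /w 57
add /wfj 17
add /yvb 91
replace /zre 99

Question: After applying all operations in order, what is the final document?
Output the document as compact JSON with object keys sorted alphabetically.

After op 1 (replace /f 87): {"a":26,"f":87,"iva":24,"v":77}
After op 2 (add /i 75): {"a":26,"f":87,"i":75,"iva":24,"v":77}
After op 3 (remove /iva): {"a":26,"f":87,"i":75,"v":77}
After op 4 (add /r 44): {"a":26,"f":87,"i":75,"r":44,"v":77}
After op 5 (add /o 99): {"a":26,"f":87,"i":75,"o":99,"r":44,"v":77}
After op 6 (remove /i): {"a":26,"f":87,"o":99,"r":44,"v":77}
After op 7 (replace /f 35): {"a":26,"f":35,"o":99,"r":44,"v":77}
After op 8 (replace /a 54): {"a":54,"f":35,"o":99,"r":44,"v":77}
After op 9 (add /kyt 31): {"a":54,"f":35,"kyt":31,"o":99,"r":44,"v":77}
After op 10 (add /vp 40): {"a":54,"f":35,"kyt":31,"o":99,"r":44,"v":77,"vp":40}
After op 11 (add /s 84): {"a":54,"f":35,"kyt":31,"o":99,"r":44,"s":84,"v":77,"vp":40}
After op 12 (replace /s 11): {"a":54,"f":35,"kyt":31,"o":99,"r":44,"s":11,"v":77,"vp":40}
After op 13 (add /wfj 64): {"a":54,"f":35,"kyt":31,"o":99,"r":44,"s":11,"v":77,"vp":40,"wfj":64}
After op 14 (replace /o 81): {"a":54,"f":35,"kyt":31,"o":81,"r":44,"s":11,"v":77,"vp":40,"wfj":64}
After op 15 (add /r 42): {"a":54,"f":35,"kyt":31,"o":81,"r":42,"s":11,"v":77,"vp":40,"wfj":64}
After op 16 (add /zre 73): {"a":54,"f":35,"kyt":31,"o":81,"r":42,"s":11,"v":77,"vp":40,"wfj":64,"zre":73}
After op 17 (add /r 26): {"a":54,"f":35,"kyt":31,"o":81,"r":26,"s":11,"v":77,"vp":40,"wfj":64,"zre":73}
After op 18 (remove /o): {"a":54,"f":35,"kyt":31,"r":26,"s":11,"v":77,"vp":40,"wfj":64,"zre":73}
After op 19 (add /kyt 95): {"a":54,"f":35,"kyt":95,"r":26,"s":11,"v":77,"vp":40,"wfj":64,"zre":73}
After op 20 (add /w 57): {"a":54,"f":35,"kyt":95,"r":26,"s":11,"v":77,"vp":40,"w":57,"wfj":64,"zre":73}
After op 21 (add /wfj 17): {"a":54,"f":35,"kyt":95,"r":26,"s":11,"v":77,"vp":40,"w":57,"wfj":17,"zre":73}
After op 22 (add /yvb 91): {"a":54,"f":35,"kyt":95,"r":26,"s":11,"v":77,"vp":40,"w":57,"wfj":17,"yvb":91,"zre":73}
After op 23 (replace /zre 99): {"a":54,"f":35,"kyt":95,"r":26,"s":11,"v":77,"vp":40,"w":57,"wfj":17,"yvb":91,"zre":99}

Answer: {"a":54,"f":35,"kyt":95,"r":26,"s":11,"v":77,"vp":40,"w":57,"wfj":17,"yvb":91,"zre":99}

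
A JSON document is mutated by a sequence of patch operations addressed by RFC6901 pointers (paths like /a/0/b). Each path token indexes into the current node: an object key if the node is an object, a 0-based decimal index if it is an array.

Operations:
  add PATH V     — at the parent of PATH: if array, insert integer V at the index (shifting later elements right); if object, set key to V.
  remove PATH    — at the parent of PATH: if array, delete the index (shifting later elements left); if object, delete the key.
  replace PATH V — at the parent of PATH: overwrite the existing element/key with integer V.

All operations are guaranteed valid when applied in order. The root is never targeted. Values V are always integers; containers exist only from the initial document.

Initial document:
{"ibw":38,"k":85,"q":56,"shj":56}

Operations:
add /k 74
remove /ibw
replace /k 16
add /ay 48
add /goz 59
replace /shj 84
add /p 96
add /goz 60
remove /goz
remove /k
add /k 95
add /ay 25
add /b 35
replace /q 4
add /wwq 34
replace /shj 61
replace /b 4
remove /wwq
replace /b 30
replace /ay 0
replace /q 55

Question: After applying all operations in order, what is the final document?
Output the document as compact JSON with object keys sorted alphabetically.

Answer: {"ay":0,"b":30,"k":95,"p":96,"q":55,"shj":61}

Derivation:
After op 1 (add /k 74): {"ibw":38,"k":74,"q":56,"shj":56}
After op 2 (remove /ibw): {"k":74,"q":56,"shj":56}
After op 3 (replace /k 16): {"k":16,"q":56,"shj":56}
After op 4 (add /ay 48): {"ay":48,"k":16,"q":56,"shj":56}
After op 5 (add /goz 59): {"ay":48,"goz":59,"k":16,"q":56,"shj":56}
After op 6 (replace /shj 84): {"ay":48,"goz":59,"k":16,"q":56,"shj":84}
After op 7 (add /p 96): {"ay":48,"goz":59,"k":16,"p":96,"q":56,"shj":84}
After op 8 (add /goz 60): {"ay":48,"goz":60,"k":16,"p":96,"q":56,"shj":84}
After op 9 (remove /goz): {"ay":48,"k":16,"p":96,"q":56,"shj":84}
After op 10 (remove /k): {"ay":48,"p":96,"q":56,"shj":84}
After op 11 (add /k 95): {"ay":48,"k":95,"p":96,"q":56,"shj":84}
After op 12 (add /ay 25): {"ay":25,"k":95,"p":96,"q":56,"shj":84}
After op 13 (add /b 35): {"ay":25,"b":35,"k":95,"p":96,"q":56,"shj":84}
After op 14 (replace /q 4): {"ay":25,"b":35,"k":95,"p":96,"q":4,"shj":84}
After op 15 (add /wwq 34): {"ay":25,"b":35,"k":95,"p":96,"q":4,"shj":84,"wwq":34}
After op 16 (replace /shj 61): {"ay":25,"b":35,"k":95,"p":96,"q":4,"shj":61,"wwq":34}
After op 17 (replace /b 4): {"ay":25,"b":4,"k":95,"p":96,"q":4,"shj":61,"wwq":34}
After op 18 (remove /wwq): {"ay":25,"b":4,"k":95,"p":96,"q":4,"shj":61}
After op 19 (replace /b 30): {"ay":25,"b":30,"k":95,"p":96,"q":4,"shj":61}
After op 20 (replace /ay 0): {"ay":0,"b":30,"k":95,"p":96,"q":4,"shj":61}
After op 21 (replace /q 55): {"ay":0,"b":30,"k":95,"p":96,"q":55,"shj":61}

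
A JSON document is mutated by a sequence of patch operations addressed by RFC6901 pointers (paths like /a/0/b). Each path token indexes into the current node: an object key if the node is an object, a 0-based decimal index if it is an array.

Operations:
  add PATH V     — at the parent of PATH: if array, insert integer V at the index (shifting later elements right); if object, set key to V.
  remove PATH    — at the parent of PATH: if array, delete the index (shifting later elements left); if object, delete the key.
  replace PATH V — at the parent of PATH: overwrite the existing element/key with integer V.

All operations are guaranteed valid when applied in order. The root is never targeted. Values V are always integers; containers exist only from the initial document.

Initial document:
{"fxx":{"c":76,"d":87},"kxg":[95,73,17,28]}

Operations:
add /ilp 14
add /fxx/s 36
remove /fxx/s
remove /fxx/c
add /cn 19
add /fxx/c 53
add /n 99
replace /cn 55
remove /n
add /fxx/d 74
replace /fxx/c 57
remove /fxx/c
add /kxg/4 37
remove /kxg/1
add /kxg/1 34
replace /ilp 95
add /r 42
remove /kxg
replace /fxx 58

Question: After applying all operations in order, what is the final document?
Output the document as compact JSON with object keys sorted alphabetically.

After op 1 (add /ilp 14): {"fxx":{"c":76,"d":87},"ilp":14,"kxg":[95,73,17,28]}
After op 2 (add /fxx/s 36): {"fxx":{"c":76,"d":87,"s":36},"ilp":14,"kxg":[95,73,17,28]}
After op 3 (remove /fxx/s): {"fxx":{"c":76,"d":87},"ilp":14,"kxg":[95,73,17,28]}
After op 4 (remove /fxx/c): {"fxx":{"d":87},"ilp":14,"kxg":[95,73,17,28]}
After op 5 (add /cn 19): {"cn":19,"fxx":{"d":87},"ilp":14,"kxg":[95,73,17,28]}
After op 6 (add /fxx/c 53): {"cn":19,"fxx":{"c":53,"d":87},"ilp":14,"kxg":[95,73,17,28]}
After op 7 (add /n 99): {"cn":19,"fxx":{"c":53,"d":87},"ilp":14,"kxg":[95,73,17,28],"n":99}
After op 8 (replace /cn 55): {"cn":55,"fxx":{"c":53,"d":87},"ilp":14,"kxg":[95,73,17,28],"n":99}
After op 9 (remove /n): {"cn":55,"fxx":{"c":53,"d":87},"ilp":14,"kxg":[95,73,17,28]}
After op 10 (add /fxx/d 74): {"cn":55,"fxx":{"c":53,"d":74},"ilp":14,"kxg":[95,73,17,28]}
After op 11 (replace /fxx/c 57): {"cn":55,"fxx":{"c":57,"d":74},"ilp":14,"kxg":[95,73,17,28]}
After op 12 (remove /fxx/c): {"cn":55,"fxx":{"d":74},"ilp":14,"kxg":[95,73,17,28]}
After op 13 (add /kxg/4 37): {"cn":55,"fxx":{"d":74},"ilp":14,"kxg":[95,73,17,28,37]}
After op 14 (remove /kxg/1): {"cn":55,"fxx":{"d":74},"ilp":14,"kxg":[95,17,28,37]}
After op 15 (add /kxg/1 34): {"cn":55,"fxx":{"d":74},"ilp":14,"kxg":[95,34,17,28,37]}
After op 16 (replace /ilp 95): {"cn":55,"fxx":{"d":74},"ilp":95,"kxg":[95,34,17,28,37]}
After op 17 (add /r 42): {"cn":55,"fxx":{"d":74},"ilp":95,"kxg":[95,34,17,28,37],"r":42}
After op 18 (remove /kxg): {"cn":55,"fxx":{"d":74},"ilp":95,"r":42}
After op 19 (replace /fxx 58): {"cn":55,"fxx":58,"ilp":95,"r":42}

Answer: {"cn":55,"fxx":58,"ilp":95,"r":42}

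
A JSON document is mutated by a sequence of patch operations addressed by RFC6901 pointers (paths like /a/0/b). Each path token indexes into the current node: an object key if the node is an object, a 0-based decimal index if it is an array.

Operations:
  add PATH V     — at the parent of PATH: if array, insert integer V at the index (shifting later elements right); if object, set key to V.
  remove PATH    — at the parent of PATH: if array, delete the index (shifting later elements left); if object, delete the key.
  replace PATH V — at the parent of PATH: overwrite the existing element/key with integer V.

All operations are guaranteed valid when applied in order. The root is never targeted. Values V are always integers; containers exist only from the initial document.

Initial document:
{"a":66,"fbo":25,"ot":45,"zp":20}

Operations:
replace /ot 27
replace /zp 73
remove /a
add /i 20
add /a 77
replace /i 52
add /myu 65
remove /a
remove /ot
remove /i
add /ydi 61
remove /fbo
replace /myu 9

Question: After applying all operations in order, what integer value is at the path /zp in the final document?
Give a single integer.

Answer: 73

Derivation:
After op 1 (replace /ot 27): {"a":66,"fbo":25,"ot":27,"zp":20}
After op 2 (replace /zp 73): {"a":66,"fbo":25,"ot":27,"zp":73}
After op 3 (remove /a): {"fbo":25,"ot":27,"zp":73}
After op 4 (add /i 20): {"fbo":25,"i":20,"ot":27,"zp":73}
After op 5 (add /a 77): {"a":77,"fbo":25,"i":20,"ot":27,"zp":73}
After op 6 (replace /i 52): {"a":77,"fbo":25,"i":52,"ot":27,"zp":73}
After op 7 (add /myu 65): {"a":77,"fbo":25,"i":52,"myu":65,"ot":27,"zp":73}
After op 8 (remove /a): {"fbo":25,"i":52,"myu":65,"ot":27,"zp":73}
After op 9 (remove /ot): {"fbo":25,"i":52,"myu":65,"zp":73}
After op 10 (remove /i): {"fbo":25,"myu":65,"zp":73}
After op 11 (add /ydi 61): {"fbo":25,"myu":65,"ydi":61,"zp":73}
After op 12 (remove /fbo): {"myu":65,"ydi":61,"zp":73}
After op 13 (replace /myu 9): {"myu":9,"ydi":61,"zp":73}
Value at /zp: 73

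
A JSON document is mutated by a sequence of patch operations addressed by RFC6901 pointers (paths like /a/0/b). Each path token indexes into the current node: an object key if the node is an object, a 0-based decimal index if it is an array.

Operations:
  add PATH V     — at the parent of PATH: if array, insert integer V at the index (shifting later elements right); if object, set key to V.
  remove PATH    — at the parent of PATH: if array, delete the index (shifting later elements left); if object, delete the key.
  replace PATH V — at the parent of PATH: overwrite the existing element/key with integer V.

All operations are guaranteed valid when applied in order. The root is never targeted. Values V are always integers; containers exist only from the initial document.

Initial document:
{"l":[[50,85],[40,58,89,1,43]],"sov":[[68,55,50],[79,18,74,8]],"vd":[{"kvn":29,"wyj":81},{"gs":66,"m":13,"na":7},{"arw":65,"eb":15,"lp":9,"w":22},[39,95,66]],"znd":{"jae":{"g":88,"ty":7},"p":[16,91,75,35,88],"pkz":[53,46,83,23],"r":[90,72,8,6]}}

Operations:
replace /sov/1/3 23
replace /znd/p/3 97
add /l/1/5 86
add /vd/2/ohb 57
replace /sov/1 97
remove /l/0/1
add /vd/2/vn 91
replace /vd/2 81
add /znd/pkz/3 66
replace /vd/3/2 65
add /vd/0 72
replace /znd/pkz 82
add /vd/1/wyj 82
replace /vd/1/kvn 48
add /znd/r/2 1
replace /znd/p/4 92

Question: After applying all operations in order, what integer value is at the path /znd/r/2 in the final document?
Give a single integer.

Answer: 1

Derivation:
After op 1 (replace /sov/1/3 23): {"l":[[50,85],[40,58,89,1,43]],"sov":[[68,55,50],[79,18,74,23]],"vd":[{"kvn":29,"wyj":81},{"gs":66,"m":13,"na":7},{"arw":65,"eb":15,"lp":9,"w":22},[39,95,66]],"znd":{"jae":{"g":88,"ty":7},"p":[16,91,75,35,88],"pkz":[53,46,83,23],"r":[90,72,8,6]}}
After op 2 (replace /znd/p/3 97): {"l":[[50,85],[40,58,89,1,43]],"sov":[[68,55,50],[79,18,74,23]],"vd":[{"kvn":29,"wyj":81},{"gs":66,"m":13,"na":7},{"arw":65,"eb":15,"lp":9,"w":22},[39,95,66]],"znd":{"jae":{"g":88,"ty":7},"p":[16,91,75,97,88],"pkz":[53,46,83,23],"r":[90,72,8,6]}}
After op 3 (add /l/1/5 86): {"l":[[50,85],[40,58,89,1,43,86]],"sov":[[68,55,50],[79,18,74,23]],"vd":[{"kvn":29,"wyj":81},{"gs":66,"m":13,"na":7},{"arw":65,"eb":15,"lp":9,"w":22},[39,95,66]],"znd":{"jae":{"g":88,"ty":7},"p":[16,91,75,97,88],"pkz":[53,46,83,23],"r":[90,72,8,6]}}
After op 4 (add /vd/2/ohb 57): {"l":[[50,85],[40,58,89,1,43,86]],"sov":[[68,55,50],[79,18,74,23]],"vd":[{"kvn":29,"wyj":81},{"gs":66,"m":13,"na":7},{"arw":65,"eb":15,"lp":9,"ohb":57,"w":22},[39,95,66]],"znd":{"jae":{"g":88,"ty":7},"p":[16,91,75,97,88],"pkz":[53,46,83,23],"r":[90,72,8,6]}}
After op 5 (replace /sov/1 97): {"l":[[50,85],[40,58,89,1,43,86]],"sov":[[68,55,50],97],"vd":[{"kvn":29,"wyj":81},{"gs":66,"m":13,"na":7},{"arw":65,"eb":15,"lp":9,"ohb":57,"w":22},[39,95,66]],"znd":{"jae":{"g":88,"ty":7},"p":[16,91,75,97,88],"pkz":[53,46,83,23],"r":[90,72,8,6]}}
After op 6 (remove /l/0/1): {"l":[[50],[40,58,89,1,43,86]],"sov":[[68,55,50],97],"vd":[{"kvn":29,"wyj":81},{"gs":66,"m":13,"na":7},{"arw":65,"eb":15,"lp":9,"ohb":57,"w":22},[39,95,66]],"znd":{"jae":{"g":88,"ty":7},"p":[16,91,75,97,88],"pkz":[53,46,83,23],"r":[90,72,8,6]}}
After op 7 (add /vd/2/vn 91): {"l":[[50],[40,58,89,1,43,86]],"sov":[[68,55,50],97],"vd":[{"kvn":29,"wyj":81},{"gs":66,"m":13,"na":7},{"arw":65,"eb":15,"lp":9,"ohb":57,"vn":91,"w":22},[39,95,66]],"znd":{"jae":{"g":88,"ty":7},"p":[16,91,75,97,88],"pkz":[53,46,83,23],"r":[90,72,8,6]}}
After op 8 (replace /vd/2 81): {"l":[[50],[40,58,89,1,43,86]],"sov":[[68,55,50],97],"vd":[{"kvn":29,"wyj":81},{"gs":66,"m":13,"na":7},81,[39,95,66]],"znd":{"jae":{"g":88,"ty":7},"p":[16,91,75,97,88],"pkz":[53,46,83,23],"r":[90,72,8,6]}}
After op 9 (add /znd/pkz/3 66): {"l":[[50],[40,58,89,1,43,86]],"sov":[[68,55,50],97],"vd":[{"kvn":29,"wyj":81},{"gs":66,"m":13,"na":7},81,[39,95,66]],"znd":{"jae":{"g":88,"ty":7},"p":[16,91,75,97,88],"pkz":[53,46,83,66,23],"r":[90,72,8,6]}}
After op 10 (replace /vd/3/2 65): {"l":[[50],[40,58,89,1,43,86]],"sov":[[68,55,50],97],"vd":[{"kvn":29,"wyj":81},{"gs":66,"m":13,"na":7},81,[39,95,65]],"znd":{"jae":{"g":88,"ty":7},"p":[16,91,75,97,88],"pkz":[53,46,83,66,23],"r":[90,72,8,6]}}
After op 11 (add /vd/0 72): {"l":[[50],[40,58,89,1,43,86]],"sov":[[68,55,50],97],"vd":[72,{"kvn":29,"wyj":81},{"gs":66,"m":13,"na":7},81,[39,95,65]],"znd":{"jae":{"g":88,"ty":7},"p":[16,91,75,97,88],"pkz":[53,46,83,66,23],"r":[90,72,8,6]}}
After op 12 (replace /znd/pkz 82): {"l":[[50],[40,58,89,1,43,86]],"sov":[[68,55,50],97],"vd":[72,{"kvn":29,"wyj":81},{"gs":66,"m":13,"na":7},81,[39,95,65]],"znd":{"jae":{"g":88,"ty":7},"p":[16,91,75,97,88],"pkz":82,"r":[90,72,8,6]}}
After op 13 (add /vd/1/wyj 82): {"l":[[50],[40,58,89,1,43,86]],"sov":[[68,55,50],97],"vd":[72,{"kvn":29,"wyj":82},{"gs":66,"m":13,"na":7},81,[39,95,65]],"znd":{"jae":{"g":88,"ty":7},"p":[16,91,75,97,88],"pkz":82,"r":[90,72,8,6]}}
After op 14 (replace /vd/1/kvn 48): {"l":[[50],[40,58,89,1,43,86]],"sov":[[68,55,50],97],"vd":[72,{"kvn":48,"wyj":82},{"gs":66,"m":13,"na":7},81,[39,95,65]],"znd":{"jae":{"g":88,"ty":7},"p":[16,91,75,97,88],"pkz":82,"r":[90,72,8,6]}}
After op 15 (add /znd/r/2 1): {"l":[[50],[40,58,89,1,43,86]],"sov":[[68,55,50],97],"vd":[72,{"kvn":48,"wyj":82},{"gs":66,"m":13,"na":7},81,[39,95,65]],"znd":{"jae":{"g":88,"ty":7},"p":[16,91,75,97,88],"pkz":82,"r":[90,72,1,8,6]}}
After op 16 (replace /znd/p/4 92): {"l":[[50],[40,58,89,1,43,86]],"sov":[[68,55,50],97],"vd":[72,{"kvn":48,"wyj":82},{"gs":66,"m":13,"na":7},81,[39,95,65]],"znd":{"jae":{"g":88,"ty":7},"p":[16,91,75,97,92],"pkz":82,"r":[90,72,1,8,6]}}
Value at /znd/r/2: 1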